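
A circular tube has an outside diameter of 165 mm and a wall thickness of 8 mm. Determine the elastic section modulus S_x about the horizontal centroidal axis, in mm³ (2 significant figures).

S_x ≈ 1.5 × 10⁵ mm³

Decompose the section into non-overlapping parts with the origin at the bottom-left of its bounding rectangle.
Outer circle: ⌀165, A = 21 382 mm², y = 82.5 mm, Ī = 36 383 601 mm⁴.
Bore (subtracted): ⌀149, A = 17 437 mm², y = 82.5 mm, Ī = 24 194 406 mm⁴.
By symmetry the centroid is at mid-height, ȳ = 82.5 mm.
All pieces are centred on the horizontal centroidal axis, so I = ΣĪ (holes subtracted) = 12 189 194 mm⁴.
Extreme fibre distance c = 82.5 mm; S = I/c = 147 748 mm³.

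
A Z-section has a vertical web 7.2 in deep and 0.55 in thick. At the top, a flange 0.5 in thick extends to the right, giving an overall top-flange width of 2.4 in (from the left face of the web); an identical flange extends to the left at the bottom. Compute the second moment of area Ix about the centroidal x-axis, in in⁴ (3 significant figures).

Ix ≈ 37.9 in⁴

Split into non-overlapping primitives; take the origin at the lower-left of the bounding box.
Web: 0.55 × 7.2, A = 3.96 in², y = 3.6 in, Ī = 17.107 in⁴.
Top flange (beyond web): 1.85 × 0.5, A = 0.925 in², y = 6.95 in, Ī = 0.019271 in⁴.
Bottom flange (beyond web): 1.85 × 0.5, A = 0.925 in², y = 0.25 in, Ī = 0.019271 in⁴.
Centroid: ȳ = ΣA·y / ΣA = 3.6 in.
Transfer each piece to the centroidal x-axis using Ī + A·d² with d = y − 3.6:
  web: d = 0 in → contributes +17.107 in⁴
  top flange (beyond web): d = 3.35 in → contributes +10.4 in⁴
  bottom flange (beyond web): d = -3.35 in → contributes +10.4 in⁴
Total I = 37.907 in⁴.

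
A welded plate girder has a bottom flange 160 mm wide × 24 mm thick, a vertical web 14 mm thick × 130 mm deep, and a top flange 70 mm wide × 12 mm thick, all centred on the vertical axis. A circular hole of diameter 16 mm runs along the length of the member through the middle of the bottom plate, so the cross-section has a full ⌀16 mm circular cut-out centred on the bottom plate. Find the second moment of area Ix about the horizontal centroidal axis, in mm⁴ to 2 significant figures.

Split into non-overlapping primitives; take the origin at the lower-left of the bounding box.
Bottom plate: 160 × 24, A = 3 840 mm², y = 12 mm, Ī = 184 320 mm⁴.
Web plate: 14 × 130, A = 1 820 mm², y = 89 mm, Ī = 2 563 167 mm⁴.
Top plate: 70 × 12, A = 840 mm², y = 160 mm, Ī = 10 080 mm⁴.
Hole (subtracted): ⌀16, A = 201.1 mm², y = 12 mm, Ī = 3 217 mm⁴.
Centroid: ȳ = ΣA·y / ΣA = 53.98 mm.
Transfer each piece to the horizontal centroidal axis using Ī + A·d² with d = y − 53.98:
  bottom plate: d = -41.98 mm → contributes +6 953 196 mm⁴
  web plate: d = 35.02 mm → contributes +4 794 597 mm⁴
  top plate: d = 106 mm → contributes +9 451 017 mm⁴
  hole: d = -41.98 mm → contributes −357 634 mm⁴
Total I = 20 841 175 mm⁴.

Ix ≈ 2.1 × 10⁷ mm⁴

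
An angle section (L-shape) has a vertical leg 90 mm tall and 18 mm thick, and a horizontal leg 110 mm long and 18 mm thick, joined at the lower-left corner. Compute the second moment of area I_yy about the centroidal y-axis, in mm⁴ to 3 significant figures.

I_yy ≈ 3.69 × 10⁶ mm⁴

Decompose the section into non-overlapping parts with the origin at the bottom-left of its bounding rectangle.
Vertical leg: 18 × 90, A = 1 620 mm², x = 9 mm, Ī = 43 740 mm⁴.
Horizontal leg (remainder): 92 × 18, A = 1 656 mm², x = 64 mm, Ī = 1 168 032 mm⁴.
Centroid: x̄ = ΣA·x / ΣA = 36.802 mm.
Transfer each piece to the centroidal y-axis using Ī + A·d² with d = x − 36.802:
  vertical leg: d = -27.802 mm → contributes +1 295 939 mm⁴
  horizontal leg (remainder): d = 27.198 mm → contributes +2 393 009 mm⁴
Total I = 3 688 948 mm⁴.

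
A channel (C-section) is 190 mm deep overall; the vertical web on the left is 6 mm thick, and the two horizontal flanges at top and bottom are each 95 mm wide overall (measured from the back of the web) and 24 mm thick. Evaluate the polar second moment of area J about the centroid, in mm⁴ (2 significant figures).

Treat the section as a set of non-overlapping primitives; coordinates are from the bounding-box lower-left.
Web: 6 × 190, A = 1 140 mm², y = 95 mm, Ī = 3 429 500 mm⁴.
Top flange (beyond web): 89 × 24, A = 2 136 mm², y = 178 mm, Ī = 102 528 mm⁴.
Bottom flange (beyond web): 89 × 24, A = 2 136 mm², y = 12 mm, Ī = 102 528 mm⁴.
By symmetry the centroid is at mid-height, ȳ = 95 mm.
Transfer each piece to the centroidal x-axis using Ī + A·d² with d = y − 95:
  web: d = 0 mm → contributes +3 429 500 mm⁴
  top flange (beyond web): d = 83 mm → contributes +14 817 432 mm⁴
  bottom flange (beyond web): d = -83 mm → contributes +14 817 432 mm⁴
Total I = 33 064 364 mm⁴.
For the y-axis: x̄ = 40.49 mm.
Repeating about the centroidal y-axis gives I_y = 4 853 621 mm⁴.
Polar second moment: J = I_x + I_y = 37 917 985 mm⁴.

J ≈ 3.8 × 10⁷ mm⁴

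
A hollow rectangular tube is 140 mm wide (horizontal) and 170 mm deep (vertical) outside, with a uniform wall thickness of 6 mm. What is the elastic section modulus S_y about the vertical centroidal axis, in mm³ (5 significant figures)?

S_y ≈ 1.6087 × 10⁵ mm³

Split into non-overlapping primitives; take the origin at the lower-left of the bounding box.
Outer rectangle: 140 × 170, A = 23 800 mm², x = 70 mm, Ī = 38 873 333 mm⁴.
Inner void (subtracted): 128 × 158, A = 20 224 mm², x = 70 mm, Ī = 27 612 501 mm⁴.
By symmetry the centroid is at mid-width, x̄ = 70 mm.
All pieces are centred on the vertical centroidal axis, so I = ΣĪ (holes subtracted) = 11 260 832 mm⁴.
Extreme fibre distance c = 70 mm; S = I/c = 160 869 mm³.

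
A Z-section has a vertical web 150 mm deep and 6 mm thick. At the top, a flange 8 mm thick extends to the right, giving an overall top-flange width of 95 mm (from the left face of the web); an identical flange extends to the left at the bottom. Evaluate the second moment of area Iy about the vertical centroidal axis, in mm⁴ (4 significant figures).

Split into non-overlapping primitives; take the origin at the lower-left of the bounding box.
Web: 6 × 150, A = 900 mm², x = 92 mm, Ī = 2 700 mm⁴.
Top flange (beyond web): 89 × 8, A = 712 mm², x = 139.5 mm, Ī = 469 979 mm⁴.
Bottom flange (beyond web): 89 × 8, A = 712 mm², x = 44.5 mm, Ī = 469 979 mm⁴.
Centroid: x̄ = ΣA·x / ΣA = 92 mm.
Transfer each piece to the vertical centroidal axis using Ī + A·d² with d = x − 92:
  web: d = 0 mm → contributes +2 700 mm⁴
  top flange (beyond web): d = 47.5 mm → contributes +2 076 429 mm⁴
  bottom flange (beyond web): d = -47.5 mm → contributes +2 076 429 mm⁴
Total I = 4 155 559 mm⁴.

Iy ≈ 4.156 × 10⁶ mm⁴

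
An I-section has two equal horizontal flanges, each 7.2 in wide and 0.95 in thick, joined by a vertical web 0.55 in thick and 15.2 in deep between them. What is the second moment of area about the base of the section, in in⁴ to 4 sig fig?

I_base ≈ 2665 in⁴

Break the section into simple shapes (no overlaps), measuring from the bottom-left corner of the bounding box.
Bottom flange: 7.2 × 0.95, A = 6.84 in², y = 0.475 in, Ī = 0.514425 in⁴.
Web: 0.55 × 15.2, A = 8.36 in², y = 8.55 in, Ī = 160.958 in⁴.
Top flange: 7.2 × 0.95, A = 6.84 in², y = 16.625 in, Ī = 0.514425 in⁴.
Transfer each piece to the bottom edge using Ī + A·d² with d = y − 0:
  bottom flange: d = 0.475 in → contributes +2.0577 in⁴
  web: d = 8.55 in → contributes +772.095 in⁴
  top flange: d = 16.625 in → contributes +1891.03 in⁴
Total I = 2665.18 in⁴.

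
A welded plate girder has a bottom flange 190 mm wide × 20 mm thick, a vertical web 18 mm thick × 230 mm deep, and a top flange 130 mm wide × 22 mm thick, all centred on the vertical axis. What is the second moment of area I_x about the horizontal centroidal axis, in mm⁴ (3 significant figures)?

Break the section into simple shapes (no overlaps), measuring from the bottom-left corner of the bounding box.
Bottom plate: 190 × 20, A = 3 800 mm², y = 10 mm, Ī = 126 667 mm⁴.
Web plate: 18 × 230, A = 4 140 mm², y = 135 mm, Ī = 18 250 500 mm⁴.
Top plate: 130 × 22, A = 2 860 mm², y = 261 mm, Ī = 115 353 mm⁴.
Centroid: ȳ = ΣA·y / ΣA = 124.39 mm.
Transfer each piece to the horizontal centroidal axis using Ī + A·d² with d = y − 124.39:
  bottom plate: d = -114.39 mm → contributes +49 845 755 mm⁴
  web plate: d = 10.615 mm → contributes +18 716 972 mm⁴
  top plate: d = 136.61 mm → contributes +53 493 271 mm⁴
Total I = 122 055 998 mm⁴.

I_x ≈ 1.22 × 10⁸ mm⁴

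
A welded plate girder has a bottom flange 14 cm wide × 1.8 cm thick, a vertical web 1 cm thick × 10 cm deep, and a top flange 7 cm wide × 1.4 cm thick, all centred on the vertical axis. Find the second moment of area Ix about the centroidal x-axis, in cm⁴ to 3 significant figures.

Ix ≈ 1100 cm⁴

Treat the section as a set of non-overlapping primitives; coordinates are from the bounding-box lower-left.
Bottom plate: 14 × 1.8, A = 25.2 cm², y = 0.9 cm, Ī = 6.804 cm⁴.
Web plate: 1 × 10, A = 10 cm², y = 6.8 cm, Ī = 83.333 cm⁴.
Top plate: 7 × 1.4, A = 9.8 cm², y = 12.5 cm, Ī = 1.6007 cm⁴.
Centroid: ȳ = ΣA·y / ΣA = 4.7373 cm.
Transfer each piece to the centroidal x-axis using Ī + A·d² with d = y − 4.7373:
  bottom plate: d = -3.8373 cm → contributes +377.88 cm⁴
  web plate: d = 2.0627 cm → contributes +125.88 cm⁴
  top plate: d = 7.7627 cm → contributes +592.14 cm⁴
Total I = 1095.9 cm⁴.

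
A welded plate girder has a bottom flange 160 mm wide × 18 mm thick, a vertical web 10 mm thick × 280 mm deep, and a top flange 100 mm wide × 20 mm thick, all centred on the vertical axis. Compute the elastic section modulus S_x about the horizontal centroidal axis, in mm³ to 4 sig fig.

S_x ≈ 7.081 × 10⁵ mm³

Decompose the section into non-overlapping parts with the origin at the bottom-left of its bounding rectangle.
Bottom plate: 160 × 18, A = 2 880 mm², y = 9 mm, Ī = 77 760 mm⁴.
Web plate: 10 × 280, A = 2 800 mm², y = 158 mm, Ī = 18 293 333 mm⁴.
Top plate: 100 × 20, A = 2 000 mm², y = 308 mm, Ī = 66666.7 mm⁴.
Centroid: ȳ = ΣA·y / ΣA = 141.188 mm.
Transfer each piece to the horizontal centroidal axis using Ī + A·d² with d = y − 141.188:
  bottom plate: d = -132.188 mm → contributes +50 401 541 mm⁴
  web plate: d = 16.8125 mm → contributes +19 084 782 mm⁴
  top plate: d = 166.813 mm → contributes +55 719 487 mm⁴
Total I = 125 205 810 mm⁴.
Extreme fibre distance c = 176.813 mm; S = I/c = 708 128 mm³.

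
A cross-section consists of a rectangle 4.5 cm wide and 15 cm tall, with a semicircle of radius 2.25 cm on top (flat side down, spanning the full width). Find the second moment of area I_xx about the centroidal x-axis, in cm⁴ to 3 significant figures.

Break the section into simple shapes (no overlaps), measuring from the bottom-left corner of the bounding box.
Rectangular body: 4.5 × 15, A = 67.5 cm², y = 7.5 cm, Ī = 1265.6 cm⁴.
Semicircular cap: semicircle r = 2.25, A = 7.9522 cm², y = 15.955 cm, Ī = 2.813 cm⁴.
Centroid: ȳ = ΣA·y / ΣA = 8.3911 cm.
Transfer each piece to the centroidal x-axis using Ī + A·d² with d = y − 8.3911:
  rectangular body: d = -0.89109 cm → contributes +1319.2 cm⁴
  semicircular cap: d = 7.5638 cm → contributes +457.77 cm⁴
Total I = 1 777 cm⁴.

I_xx ≈ 1780 cm⁴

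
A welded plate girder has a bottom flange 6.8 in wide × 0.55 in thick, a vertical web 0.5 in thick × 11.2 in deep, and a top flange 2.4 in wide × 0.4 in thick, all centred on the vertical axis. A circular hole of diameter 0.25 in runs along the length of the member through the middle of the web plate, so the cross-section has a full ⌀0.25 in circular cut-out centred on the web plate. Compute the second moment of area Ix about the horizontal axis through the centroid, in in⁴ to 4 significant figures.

Split into non-overlapping primitives; take the origin at the lower-left of the bounding box.
Bottom plate: 6.8 × 0.55, A = 3.74 in², y = 0.275 in, Ī = 0.0942792 in⁴.
Web plate: 0.5 × 11.2, A = 5.6 in², y = 6.15 in, Ī = 58.5387 in⁴.
Top plate: 2.4 × 0.4, A = 0.96 in², y = 11.95 in, Ī = 0.0128 in⁴.
Hole (subtracted): ⌀0.25, A = 0.0490874 in², y = 6.15 in, Ī = 0.000191748 in⁴.
Centroid: ȳ = ΣA·y / ΣA = 4.5497 in.
Transfer each piece to the horizontal axis through the centroid using Ī + A·d² with d = y − 4.5497:
  bottom plate: d = -4.2747 in → contributes +68.4356 in⁴
  web plate: d = 1.6003 in → contributes +72.88 in⁴
  top plate: d = 7.4003 in → contributes +52.5866 in⁴
  hole: d = 1.6003 in → contributes −0.125902 in⁴
Total I = 193.776 in⁴.

Ix ≈ 193.8 in⁴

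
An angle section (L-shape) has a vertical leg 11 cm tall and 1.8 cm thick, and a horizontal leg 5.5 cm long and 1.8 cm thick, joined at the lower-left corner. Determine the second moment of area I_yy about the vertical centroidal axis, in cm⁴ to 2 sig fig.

I_yy ≈ 51 cm⁴

Treat the section as a set of non-overlapping primitives; coordinates are from the bounding-box lower-left.
Vertical leg: 1.8 × 11, A = 19.8 cm², x = 0.9 cm, Ī = 5.346 cm⁴.
Horizontal leg (remainder): 3.7 × 1.8, A = 6.66 cm², x = 3.65 cm, Ī = 7.598 cm⁴.
Centroid: x̄ = ΣA·x / ΣA = 1.592 cm.
Transfer each piece to the vertical centroidal axis using Ī + A·d² with d = x − 1.592:
  vertical leg: d = -0.6922 cm → contributes +14.83 cm⁴
  horizontal leg (remainder): d = 2.058 cm → contributes +35.8 cm⁴
Total I = 50.63 cm⁴.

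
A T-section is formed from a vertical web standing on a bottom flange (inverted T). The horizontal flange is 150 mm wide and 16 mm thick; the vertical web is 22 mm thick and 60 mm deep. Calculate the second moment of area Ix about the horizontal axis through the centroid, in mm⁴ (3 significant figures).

Ix ≈ 1.68 × 10⁶ mm⁴

Decompose the section into non-overlapping parts with the origin at the bottom-left of its bounding rectangle.
Flange: 150 × 16, A = 2 400 mm², y = 8 mm, Ī = 51 200 mm⁴.
Web: 22 × 60, A = 1 320 mm², y = 46 mm, Ī = 396 000 mm⁴.
Centroid: ȳ = ΣA·y / ΣA = 21.484 mm.
Transfer each piece to the horizontal axis through the centroid using Ī + A·d² with d = y − 21.484:
  flange: d = -13.484 mm → contributes +487 555 mm⁴
  web: d = 24.516 mm → contributes +1 189 374 mm⁴
Total I = 1 676 929 mm⁴.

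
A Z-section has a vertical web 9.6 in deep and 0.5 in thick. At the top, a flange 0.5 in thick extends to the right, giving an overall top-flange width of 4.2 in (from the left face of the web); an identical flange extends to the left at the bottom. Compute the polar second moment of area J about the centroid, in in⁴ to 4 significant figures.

Decompose the section into non-overlapping parts with the origin at the bottom-left of its bounding rectangle.
Web: 0.5 × 9.6, A = 4.8 in², y = 4.8 in, Ī = 36.864 in⁴.
Top flange (beyond web): 3.7 × 0.5, A = 1.85 in², y = 9.35 in, Ī = 0.0385417 in⁴.
Bottom flange (beyond web): 3.7 × 0.5, A = 1.85 in², y = 0.25 in, Ī = 0.0385417 in⁴.
Centroid: ȳ = ΣA·y / ΣA = 4.8 in.
Transfer each piece to the centroidal x-axis using Ī + A·d² with d = y − 4.8:
  web: d = 0 in → contributes +36.864 in⁴
  top flange (beyond web): d = 4.55 in → contributes +38.3382 in⁴
  bottom flange (beyond web): d = -4.55 in → contributes +38.3382 in⁴
Total I = 113.54 in⁴.
For the y-axis: x̄ = 3.95 in.
Repeating about the centroidal y-axis gives I_y = 20.6381 in⁴.
Polar second moment: J = I_x + I_y = 134.178 in⁴.

J ≈ 134.2 in⁴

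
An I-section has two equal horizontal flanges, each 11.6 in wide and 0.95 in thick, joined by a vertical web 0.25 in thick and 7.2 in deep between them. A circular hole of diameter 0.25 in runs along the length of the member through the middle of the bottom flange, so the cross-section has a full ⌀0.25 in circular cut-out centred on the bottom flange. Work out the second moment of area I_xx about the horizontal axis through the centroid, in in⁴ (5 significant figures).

I_xx ≈ 374.60 in⁴

Decompose the section into non-overlapping parts with the origin at the bottom-left of its bounding rectangle.
Bottom flange: 11.6 × 0.95, A = 11.02 in², y = 0.475 in, Ī = 0.8287958 in⁴.
Web: 0.25 × 7.2, A = 1.8 in², y = 4.55 in, Ī = 7.776 in⁴.
Top flange: 11.6 × 0.95, A = 11.02 in², y = 8.625 in, Ī = 0.8287958 in⁴.
Hole (subtracted): ⌀0.25, A = 0.04908739 in², y = 0.475 in, Ī = 0.0001917476 in⁴.
Centroid: ȳ = ΣA·y / ΣA = 4.558408 in.
Transfer each piece to the horizontal axis through the centroid using Ī + A·d² with d = y − 4.558408:
  bottom flange: d = -4.083408 in → contributes +184.5787 in⁴
  web: d = -0.008407878 in → contributes +7.776127 in⁴
  top flange: d = 4.066592 in → contributes +183.0684 in⁴
  hole: d = -4.083408 in → contributes −0.8186856 in⁴
Total I = 374.6046 in⁴.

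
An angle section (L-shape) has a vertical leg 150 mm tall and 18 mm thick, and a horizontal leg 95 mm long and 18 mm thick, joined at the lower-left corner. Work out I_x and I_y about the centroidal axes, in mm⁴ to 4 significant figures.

I_x ≈ 9.089 × 10⁶ mm⁴, I_y ≈ 2.824 × 10⁶ mm⁴

Split into non-overlapping primitives; take the origin at the lower-left of the bounding box.
Vertical leg: 18 × 150, A = 2 700 mm², y = 75 mm, Ī = 5 062 500 mm⁴.
Horizontal leg (remainder): 77 × 18, A = 1 386 mm², y = 9 mm, Ī = 37 422 mm⁴.
Centroid: ȳ = ΣA·y / ΣA = 52.6123 mm.
Transfer each piece to the centroidal x-axis using Ī + A·d² with d = y − 52.6123:
  vertical leg: d = 22.3877 mm → contributes +6 415 760 mm⁴
  horizontal leg (remainder): d = -43.6123 mm → contributes +2 673 644 mm⁴
Total I = 9 089 404 mm⁴.
For the y-axis: x̄ = 25.1123 mm.
Repeating about the centroidal y-axis gives I_y = 2 824 106 mm⁴.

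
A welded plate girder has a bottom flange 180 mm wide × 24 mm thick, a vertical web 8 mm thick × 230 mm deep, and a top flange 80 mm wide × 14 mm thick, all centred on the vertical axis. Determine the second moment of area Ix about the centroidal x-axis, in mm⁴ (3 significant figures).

Decompose the section into non-overlapping parts with the origin at the bottom-left of its bounding rectangle.
Bottom plate: 180 × 24, A = 4 320 mm², y = 12 mm, Ī = 207 360 mm⁴.
Web plate: 8 × 230, A = 1 840 mm², y = 139 mm, Ī = 8 111 333 mm⁴.
Top plate: 80 × 14, A = 1 120 mm², y = 261 mm, Ī = 18 293 mm⁴.
Centroid: ȳ = ΣA·y / ΣA = 82.407 mm.
Transfer each piece to the centroidal x-axis using Ī + A·d² with d = y − 82.407:
  bottom plate: d = -70.407 mm → contributes +21 621 982 mm⁴
  web plate: d = 56.593 mm → contributes +14 004 510 mm⁴
  top plate: d = 178.59 mm → contributes +35 741 371 mm⁴
Total I = 71 367 863 mm⁴.

Ix ≈ 7.14 × 10⁷ mm⁴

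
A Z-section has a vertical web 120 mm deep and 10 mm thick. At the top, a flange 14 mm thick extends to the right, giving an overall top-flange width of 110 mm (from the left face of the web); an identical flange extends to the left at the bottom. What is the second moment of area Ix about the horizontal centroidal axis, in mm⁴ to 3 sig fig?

Break the section into simple shapes (no overlaps), measuring from the bottom-left corner of the bounding box.
Web: 10 × 120, A = 1 200 mm², y = 60 mm, Ī = 1 440 000 mm⁴.
Top flange (beyond web): 100 × 14, A = 1 400 mm², y = 113 mm, Ī = 22 867 mm⁴.
Bottom flange (beyond web): 100 × 14, A = 1 400 mm², y = 7 mm, Ī = 22 867 mm⁴.
Centroid: ȳ = ΣA·y / ΣA = 60 mm.
Transfer each piece to the horizontal centroidal axis using Ī + A·d² with d = y − 60:
  web: d = 0 mm → contributes +1 440 000 mm⁴
  top flange (beyond web): d = 53 mm → contributes +3 955 467 mm⁴
  bottom flange (beyond web): d = -53 mm → contributes +3 955 467 mm⁴
Total I = 9 350 933 mm⁴.

Ix ≈ 9.35 × 10⁶ mm⁴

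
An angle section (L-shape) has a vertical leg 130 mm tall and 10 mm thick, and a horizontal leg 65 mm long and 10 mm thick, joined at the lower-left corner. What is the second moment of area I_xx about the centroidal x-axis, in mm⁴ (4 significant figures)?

Treat the section as a set of non-overlapping primitives; coordinates are from the bounding-box lower-left.
Vertical leg: 10 × 130, A = 1 300 mm², y = 65 mm, Ī = 1 830 833 mm⁴.
Horizontal leg (remainder): 55 × 10, A = 550 mm², y = 5 mm, Ī = 4583.33 mm⁴.
Centroid: ȳ = ΣA·y / ΣA = 47.1622 mm.
Transfer each piece to the centroidal x-axis using Ī + A·d² with d = y − 47.1622:
  vertical leg: d = 17.8378 mm → contributes +2 244 478 mm⁴
  horizontal leg (remainder): d = -42.1622 mm → contributes +982 290 mm⁴
Total I = 3 226 768 mm⁴.

I_xx ≈ 3.227 × 10⁶ mm⁴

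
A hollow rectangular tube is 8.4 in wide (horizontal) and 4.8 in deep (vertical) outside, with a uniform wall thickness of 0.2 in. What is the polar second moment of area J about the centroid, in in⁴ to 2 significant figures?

J ≈ 70 in⁴

Decompose the section into non-overlapping parts with the origin at the bottom-left of its bounding rectangle.
Outer rectangle: 8.4 × 4.8, A = 40.32 in², y = 2.4 in, Ī = 77.41 in⁴.
Inner void (subtracted): 8 × 4.4, A = 35.2 in², y = 2.4 in, Ī = 56.79 in⁴.
By symmetry the centroid is at mid-height, ȳ = 2.4 in.
All pieces are centred on the centroidal x-axis, so I = ΣĪ (holes subtracted) = 20.63 in⁴.
Repeating about the centroidal y-axis gives I_y = 49.35 in⁴.
Polar second moment: J = I_x + I_y = 69.97 in⁴.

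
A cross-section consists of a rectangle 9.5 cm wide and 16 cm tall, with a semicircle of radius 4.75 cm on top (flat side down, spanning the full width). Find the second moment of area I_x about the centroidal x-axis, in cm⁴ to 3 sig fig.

Split into non-overlapping primitives; take the origin at the lower-left of the bounding box.
Rectangular body: 9.5 × 16, A = 152 cm², y = 8 cm, Ī = 3242.7 cm⁴.
Semicircular cap: semicircle r = 4.75, A = 35.441 cm², y = 18.016 cm, Ī = 55.874 cm⁴.
Centroid: ȳ = ΣA·y / ΣA = 9.8938 cm.
Transfer each piece to the centroidal x-axis using Ī + A·d² with d = y − 9.8938:
  rectangular body: d = -1.8938 cm → contributes +3787.8 cm⁴
  semicircular cap: d = 8.1222 cm → contributes +2393.9 cm⁴
Total I = 6181.7 cm⁴.

I_x ≈ 6180 cm⁴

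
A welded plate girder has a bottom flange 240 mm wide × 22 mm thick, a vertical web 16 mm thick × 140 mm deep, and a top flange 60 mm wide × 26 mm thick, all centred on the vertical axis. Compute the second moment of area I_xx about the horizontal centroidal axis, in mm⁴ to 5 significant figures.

Split into non-overlapping primitives; take the origin at the lower-left of the bounding box.
Bottom plate: 240 × 22, A = 5 280 mm², y = 11 mm, Ī = 212 960 mm⁴.
Web plate: 16 × 140, A = 2 240 mm², y = 92 mm, Ī = 3 658 667 mm⁴.
Top plate: 60 × 26, A = 1 560 mm², y = 175 mm, Ī = 87 880 mm⁴.
Centroid: ȳ = ΣA·y / ΣA = 59.15859 mm.
Transfer each piece to the horizontal centroidal axis using Ī + A·d² with d = y − 59.15859:
  bottom plate: d = -48.15859 mm → contributes +12 458 599 mm⁴
  web plate: d = 32.84141 mm → contributes +6 074 637 mm⁴
  top plate: d = 115.8414 mm → contributes +21 021 882 mm⁴
Total I = 39 555 118 mm⁴.

I_xx ≈ 3.9555 × 10⁷ mm⁴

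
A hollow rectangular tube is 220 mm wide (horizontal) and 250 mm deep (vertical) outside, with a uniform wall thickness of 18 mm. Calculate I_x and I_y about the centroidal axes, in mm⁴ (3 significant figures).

I_x ≈ 1.36 × 10⁸ mm⁴, I_y ≈ 1.11 × 10⁸ mm⁴

Split into non-overlapping primitives; take the origin at the lower-left of the bounding box.
Outer rectangle: 220 × 250, A = 55 000 mm², y = 125 mm, Ī = 286 458 333 mm⁴.
Inner void (subtracted): 184 × 214, A = 39 376 mm², y = 125 mm, Ī = 150 271 941 mm⁴.
By symmetry the centroid is at mid-height, ȳ = 125 mm.
All pieces are centred on the centroidal x-axis, so I = ΣĪ (holes subtracted) = 136 186 392 mm⁴.
Repeating about the centroidal y-axis gives I_y = 110 740 512 mm⁴.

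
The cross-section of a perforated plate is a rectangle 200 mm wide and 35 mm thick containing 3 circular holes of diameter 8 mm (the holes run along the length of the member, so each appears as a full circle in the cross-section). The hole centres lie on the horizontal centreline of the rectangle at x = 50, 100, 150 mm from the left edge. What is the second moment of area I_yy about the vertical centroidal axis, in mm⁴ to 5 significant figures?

Treat the section as a set of non-overlapping primitives; coordinates are from the bounding-box lower-left.
Plate: 200 × 35, A = 7 000 mm², x = 100 mm, Ī = 23 333 333 mm⁴.
Hole 1 (subtracted): ⌀8, A = 50.26548 mm², x = 50 mm, Ī = 201.0619 mm⁴.
Hole 2 (subtracted): ⌀8, A = 50.26548 mm², x = 100 mm, Ī = 201.0619 mm⁴.
Hole 3 (subtracted): ⌀8, A = 50.26548 mm², x = 150 mm, Ī = 201.0619 mm⁴.
By symmetry the centroid is at mid-width, x̄ = 100 mm.
Transfer each piece to the vertical centroidal axis using Ī + A·d² with d = x − 100:
  plate: d = 0 mm → contributes +23 333 333 mm⁴
  hole 1: d = -50 mm → contributes −125864.8 mm⁴
  hole 2: d = 0 mm → contributes −201.0619 mm⁴
  hole 3: d = 50 mm → contributes −125864.8 mm⁴
Total I = 23 081 403 mm⁴.

I_yy ≈ 2.3081 × 10⁷ mm⁴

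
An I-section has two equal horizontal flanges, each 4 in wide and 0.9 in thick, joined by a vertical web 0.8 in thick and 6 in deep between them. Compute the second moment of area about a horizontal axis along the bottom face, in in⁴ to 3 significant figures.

Break the section into simple shapes (no overlaps), measuring from the bottom-left corner of the bounding box.
Bottom flange: 4 × 0.9, A = 3.6 in², y = 0.45 in, Ī = 0.243 in⁴.
Web: 0.8 × 6, A = 4.8 in², y = 3.9 in, Ī = 14.4 in⁴.
Top flange: 4 × 0.9, A = 3.6 in², y = 7.35 in, Ī = 0.243 in⁴.
Transfer each piece to a horizontal axis along the bottom face using Ī + A·d² with d = y − 0:
  bottom flange: d = 0.45 in → contributes +0.972 in⁴
  web: d = 3.9 in → contributes +87.408 in⁴
  top flange: d = 7.35 in → contributes +194.72 in⁴
Total I = 283.1 in⁴.

I_base ≈ 283 in⁴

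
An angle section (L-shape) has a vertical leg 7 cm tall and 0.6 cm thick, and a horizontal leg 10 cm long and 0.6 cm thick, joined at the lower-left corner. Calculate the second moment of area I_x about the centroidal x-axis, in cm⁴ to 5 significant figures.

Treat the section as a set of non-overlapping primitives; coordinates are from the bounding-box lower-left.
Vertical leg: 0.6 × 7, A = 4.2 cm², y = 3.5 cm, Ī = 17.15 cm⁴.
Horizontal leg (remainder): 9.4 × 0.6, A = 5.64 cm², y = 0.3 cm, Ī = 0.1692 cm⁴.
Centroid: ȳ = ΣA·y / ΣA = 1.665854 cm.
Transfer each piece to the centroidal x-axis using Ī + A·d² with d = y − 1.665854:
  vertical leg: d = 1.834146 cm → contributes +31.27919 cm⁴
  horizontal leg (remainder): d = -1.365854 cm → contributes +10.69094 cm⁴
Total I = 41.97013 cm⁴.

I_x ≈ 41.970 cm⁴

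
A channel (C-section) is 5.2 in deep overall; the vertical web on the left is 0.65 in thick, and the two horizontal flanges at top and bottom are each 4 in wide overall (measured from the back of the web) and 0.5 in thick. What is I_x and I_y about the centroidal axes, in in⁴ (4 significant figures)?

I_x ≈ 26.19 in⁴, I_y ≈ 9.982 in⁴

Split into non-overlapping primitives; take the origin at the lower-left of the bounding box.
Web: 0.65 × 5.2, A = 3.38 in², y = 2.6 in, Ī = 7.61627 in⁴.
Top flange (beyond web): 3.35 × 0.5, A = 1.675 in², y = 4.95 in, Ī = 0.0348958 in⁴.
Bottom flange (beyond web): 3.35 × 0.5, A = 1.675 in², y = 0.25 in, Ī = 0.0348958 in⁴.
By symmetry the centroid is at mid-height, ȳ = 2.6 in.
Transfer each piece to the centroidal x-axis using Ī + A·d² with d = y − 2.6:
  web: d = 0 in → contributes +7.61627 in⁴
  top flange (beyond web): d = 2.35 in → contributes +9.28508 in⁴
  bottom flange (beyond web): d = -2.35 in → contributes +9.28508 in⁴
Total I = 26.1864 in⁴.
For the y-axis: x̄ = 1.32054 in.
Repeating about the centroidal y-axis gives I_y = 9.98182 in⁴.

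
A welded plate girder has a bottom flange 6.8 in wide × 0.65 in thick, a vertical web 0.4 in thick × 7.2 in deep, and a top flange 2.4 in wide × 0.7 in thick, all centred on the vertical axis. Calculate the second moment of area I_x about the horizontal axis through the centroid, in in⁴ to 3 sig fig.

I_x ≈ 94.2 in⁴

Split into non-overlapping primitives; take the origin at the lower-left of the bounding box.
Bottom plate: 6.8 × 0.65, A = 4.42 in², y = 0.325 in, Ī = 0.15562 in⁴.
Web plate: 0.4 × 7.2, A = 2.88 in², y = 4.25 in, Ī = 12.442 in⁴.
Top plate: 2.4 × 0.7, A = 1.68 in², y = 8.2 in, Ī = 0.0686 in⁴.
Centroid: ȳ = ΣA·y / ΣA = 3.0571 in.
Transfer each piece to the horizontal axis through the centroid using Ī + A·d² with d = y − 3.0571:
  bottom plate: d = -2.7321 in → contributes +33.147 in⁴
  web plate: d = 1.1929 in → contributes +16.54 in⁴
  top plate: d = 5.1429 in → contributes +44.504 in⁴
Total I = 94.192 in⁴.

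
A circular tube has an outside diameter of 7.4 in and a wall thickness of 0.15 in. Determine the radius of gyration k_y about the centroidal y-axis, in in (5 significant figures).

k_y ≈ 2.5638 in

Break the section into simple shapes (no overlaps), measuring from the bottom-left corner of the bounding box.
Outer circle: ⌀7.4, A = 43.0084 in², x = 3.7 in, Ī = 147.1963 in⁴.
Bore (subtracted): ⌀7.1, A = 39.59192 in², x = 3.7 in, Ī = 124.7393 in⁴.
By symmetry the centroid is at mid-width, x̄ = 3.7 in.
All pieces are centred on the centroidal y-axis, so I = ΣĪ (holes subtracted) = 22.45696 in⁴.
Radius of gyration: k = √(I/A) = √(22.45696 / 3.416482) = 2.563811 in.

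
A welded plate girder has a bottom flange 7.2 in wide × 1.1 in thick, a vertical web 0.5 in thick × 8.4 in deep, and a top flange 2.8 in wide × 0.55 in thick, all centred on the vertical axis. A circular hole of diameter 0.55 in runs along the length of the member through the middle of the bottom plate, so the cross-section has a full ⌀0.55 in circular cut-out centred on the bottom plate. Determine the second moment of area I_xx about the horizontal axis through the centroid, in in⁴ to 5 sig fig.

I_xx ≈ 164.43 in⁴

Split into non-overlapping primitives; take the origin at the lower-left of the bounding box.
Bottom plate: 7.2 × 1.1, A = 7.92 in², y = 0.55 in, Ī = 0.7986 in⁴.
Web plate: 0.5 × 8.4, A = 4.2 in², y = 5.3 in, Ī = 24.696 in⁴.
Top plate: 2.8 × 0.55, A = 1.54 in², y = 9.775 in, Ī = 0.03882083 in⁴.
Hole (subtracted): ⌀0.55, A = 0.2375829 in², y = 0.55 in, Ī = 0.004491803 in⁴.
Centroid: ȳ = ΣA·y / ΣA = 3.094735 in.
Transfer each piece to the horizontal axis through the centroid using Ī + A·d² with d = y − 3.094735:
  bottom plate: d = -2.544735 in → contributes +52.08597 in⁴
  web plate: d = 2.205265 in → contributes +45.12141 in⁴
  top plate: d = 6.680265 in → contributes +68.76276 in⁴
  hole: d = -2.544735 in → contributes −1.543003 in⁴
Total I = 164.4271 in⁴.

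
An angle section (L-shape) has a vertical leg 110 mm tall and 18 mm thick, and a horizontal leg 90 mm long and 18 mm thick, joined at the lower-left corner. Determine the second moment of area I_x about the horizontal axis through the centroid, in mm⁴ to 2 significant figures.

I_x ≈ 3.7 × 10⁶ mm⁴

Split into non-overlapping primitives; take the origin at the lower-left of the bounding box.
Vertical leg: 18 × 110, A = 1 980 mm², y = 55 mm, Ī = 1 996 500 mm⁴.
Horizontal leg (remainder): 72 × 18, A = 1 296 mm², y = 9 mm, Ī = 34 992 mm⁴.
Centroid: ȳ = ΣA·y / ΣA = 36.8 mm.
Transfer each piece to the horizontal axis through the centroid using Ī + A·d² with d = y − 36.8:
  vertical leg: d = 18.2 mm → contributes +2 652 197 mm⁴
  horizontal leg (remainder): d = -27.8 mm → contributes +1 036 751 mm⁴
Total I = 3 688 948 mm⁴.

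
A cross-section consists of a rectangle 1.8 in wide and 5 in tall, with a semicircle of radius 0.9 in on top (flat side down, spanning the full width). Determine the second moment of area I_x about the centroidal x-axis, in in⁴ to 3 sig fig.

I_x ≈ 28.1 in⁴

Treat the section as a set of non-overlapping primitives; coordinates are from the bounding-box lower-left.
Rectangular body: 1.8 × 5, A = 9 in², y = 2.5 in, Ī = 18.75 in⁴.
Semicircular cap: semicircle r = 0.9, A = 1.2723 in², y = 5.382 in, Ī = 0.072012 in⁴.
Centroid: ȳ = ΣA·y / ΣA = 2.857 in.
Transfer each piece to the centroidal x-axis using Ī + A·d² with d = y − 2.857:
  rectangular body: d = -0.35696 in → contributes +19.897 in⁴
  semicircular cap: d = 2.525 in → contributes +8.1841 in⁴
Total I = 28.081 in⁴.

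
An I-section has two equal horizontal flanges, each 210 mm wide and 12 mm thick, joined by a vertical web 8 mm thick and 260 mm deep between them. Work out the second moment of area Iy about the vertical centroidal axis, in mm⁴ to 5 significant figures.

Iy ≈ 1.8533 × 10⁷ mm⁴

Split into non-overlapping primitives; take the origin at the lower-left of the bounding box.
Bottom flange: 210 × 12, A = 2 520 mm², x = 105 mm, Ī = 9 261 000 mm⁴.
Web: 8 × 260, A = 2 080 mm², x = 105 mm, Ī = 11093.33 mm⁴.
Top flange: 210 × 12, A = 2 520 mm², x = 105 mm, Ī = 9 261 000 mm⁴.
By symmetry the centroid is at mid-width, x̄ = 105 mm.
All pieces are centred on the vertical centroidal axis, so I = ΣĪ = 18 533 093 mm⁴.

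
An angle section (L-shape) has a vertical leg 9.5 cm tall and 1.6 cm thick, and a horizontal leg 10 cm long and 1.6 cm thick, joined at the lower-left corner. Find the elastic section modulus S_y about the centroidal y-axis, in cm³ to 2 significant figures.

Break the section into simple shapes (no overlaps), measuring from the bottom-left corner of the bounding box.
Vertical leg: 1.6 × 9.5, A = 15.2 cm², x = 0.8 cm, Ī = 3.243 cm⁴.
Horizontal leg (remainder): 8.4 × 1.6, A = 13.44 cm², x = 5.8 cm, Ī = 79.03 cm⁴.
Centroid: x̄ = ΣA·x / ΣA = 3.146 cm.
Transfer each piece to the centroidal y-axis using Ī + A·d² with d = x − 3.146:
  vertical leg: d = -2.346 cm → contributes +86.93 cm⁴
  horizontal leg (remainder): d = 2.654 cm → contributes +173.7 cm⁴
Total I = 260.6 cm⁴.
Extreme fibre distance c = 6.854 cm; S = I/c = 38.02 cm³.

S_y ≈ 38 cm³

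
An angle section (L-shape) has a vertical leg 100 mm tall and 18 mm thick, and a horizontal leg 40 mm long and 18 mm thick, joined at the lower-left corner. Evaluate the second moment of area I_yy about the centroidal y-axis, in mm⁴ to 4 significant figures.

Treat the section as a set of non-overlapping primitives; coordinates are from the bounding-box lower-left.
Vertical leg: 18 × 100, A = 1 800 mm², x = 9 mm, Ī = 48 600 mm⁴.
Horizontal leg (remainder): 22 × 18, A = 396 mm², x = 29 mm, Ī = 15 972 mm⁴.
Centroid: x̄ = ΣA·x / ΣA = 12.6066 mm.
Transfer each piece to the centroidal y-axis using Ī + A·d² with d = x − 12.6066:
  vertical leg: d = -3.60656 mm → contributes +72013.1 mm⁴
  horizontal leg (remainder): d = 16.3934 mm → contributes +122 395 mm⁴
Total I = 194 408 mm⁴.

I_yy ≈ 1.944 × 10⁵ mm⁴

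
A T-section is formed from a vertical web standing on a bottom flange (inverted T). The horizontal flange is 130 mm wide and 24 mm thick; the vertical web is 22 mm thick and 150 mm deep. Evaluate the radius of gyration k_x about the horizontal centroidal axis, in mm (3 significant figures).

Break the section into simple shapes (no overlaps), measuring from the bottom-left corner of the bounding box.
Flange: 130 × 24, A = 3 120 mm², y = 12 mm, Ī = 149 760 mm⁴.
Web: 22 × 150, A = 3 300 mm², y = 99 mm, Ī = 6 187 500 mm⁴.
Centroid: ȳ = ΣA·y / ΣA = 56.72 mm.
Transfer each piece to the horizontal centroidal axis using Ī + A·d² with d = y − 56.72:
  flange: d = -44.72 mm → contributes +6 389 276 mm⁴
  web: d = 42.28 mm → contributes +12 086 679 mm⁴
Total I = 18 475 955 mm⁴.
Radius of gyration: k = √(I/A) = √(18 475 955 / 6 420) = 53.646 mm.

k_x ≈ 53.6 mm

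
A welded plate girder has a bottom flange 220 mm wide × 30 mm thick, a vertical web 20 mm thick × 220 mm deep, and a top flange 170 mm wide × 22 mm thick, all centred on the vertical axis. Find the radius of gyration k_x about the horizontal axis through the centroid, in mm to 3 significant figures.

Split into non-overlapping primitives; take the origin at the lower-left of the bounding box.
Bottom plate: 220 × 30, A = 6 600 mm², y = 15 mm, Ī = 495 000 mm⁴.
Web plate: 20 × 220, A = 4 400 mm², y = 140 mm, Ī = 17 746 667 mm⁴.
Top plate: 170 × 22, A = 3 740 mm², y = 261 mm, Ī = 150 847 mm⁴.
Centroid: ȳ = ΣA·y / ΣA = 114.73 mm.
Transfer each piece to the horizontal axis through the centroid using Ī + A·d² with d = y − 114.73:
  bottom plate: d = -99.731 mm → contributes +66 140 849 mm⁴
  web plate: d = 25.269 mm → contributes +20 556 089 mm⁴
  top plate: d = 146.27 mm → contributes +80 166 351 mm⁴
Total I = 166 863 289 mm⁴.
Radius of gyration: k = √(I/A) = √(166 863 289 / 14 740) = 106.4 mm.

k_x ≈ 106 mm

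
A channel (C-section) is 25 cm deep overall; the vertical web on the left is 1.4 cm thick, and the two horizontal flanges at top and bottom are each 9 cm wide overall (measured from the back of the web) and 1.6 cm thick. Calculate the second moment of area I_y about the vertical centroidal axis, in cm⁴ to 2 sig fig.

I_y ≈ 410 cm⁴

Break the section into simple shapes (no overlaps), measuring from the bottom-left corner of the bounding box.
Web: 1.4 × 25, A = 35 cm², x = 0.7 cm, Ī = 5.717 cm⁴.
Top flange (beyond web): 7.6 × 1.6, A = 12.16 cm², x = 5.2 cm, Ī = 58.53 cm⁴.
Bottom flange (beyond web): 7.6 × 1.6, A = 12.16 cm², x = 5.2 cm, Ī = 58.53 cm⁴.
Centroid: x̄ = ΣA·x / ΣA = 2.545 cm.
Transfer each piece to the vertical centroidal axis using Ī + A·d² with d = x − 2.545:
  web: d = -1.845 cm → contributes +124.8 cm⁴
  top flange (beyond web): d = 2.655 cm → contributes +144.3 cm⁴
  bottom flange (beyond web): d = 2.655 cm → contributes +144.3 cm⁴
Total I = 413.4 cm⁴.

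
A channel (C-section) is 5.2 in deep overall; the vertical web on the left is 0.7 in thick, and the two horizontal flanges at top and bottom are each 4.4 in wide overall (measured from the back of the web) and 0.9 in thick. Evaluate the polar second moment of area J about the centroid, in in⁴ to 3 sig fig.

Split into non-overlapping primitives; take the origin at the lower-left of the bounding box.
Web: 0.7 × 5.2, A = 3.64 in², y = 2.6 in, Ī = 8.2021 in⁴.
Top flange (beyond web): 3.7 × 0.9, A = 3.33 in², y = 4.75 in, Ī = 0.22478 in⁴.
Bottom flange (beyond web): 3.7 × 0.9, A = 3.33 in², y = 0.45 in, Ī = 0.22478 in⁴.
By symmetry the centroid is at mid-height, ȳ = 2.6 in.
Transfer each piece to the centroidal x-axis using Ī + A·d² with d = y − 2.6:
  web: d = 0 in → contributes +8.2021 in⁴
  top flange (beyond web): d = 2.15 in → contributes +15.618 in⁴
  bottom flange (beyond web): d = -2.15 in → contributes +15.618 in⁴
Total I = 39.438 in⁴.
For the y-axis: x̄ = 1.7725 in.
Repeating about the centroidal y-axis gives I_y = 19.138 in⁴.
Polar second moment: J = I_x + I_y = 58.576 in⁴.

J ≈ 58.6 in⁴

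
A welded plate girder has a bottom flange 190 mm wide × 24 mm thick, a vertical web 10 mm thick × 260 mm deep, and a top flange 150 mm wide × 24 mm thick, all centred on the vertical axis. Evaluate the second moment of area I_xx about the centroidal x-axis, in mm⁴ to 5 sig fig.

Break the section into simple shapes (no overlaps), measuring from the bottom-left corner of the bounding box.
Bottom plate: 190 × 24, A = 4 560 mm², y = 12 mm, Ī = 218 880 mm⁴.
Web plate: 10 × 260, A = 2 600 mm², y = 154 mm, Ī = 14 646 667 mm⁴.
Top plate: 150 × 24, A = 3 600 mm², y = 296 mm, Ī = 172 800 mm⁴.
Centroid: ȳ = ΣA·y / ΣA = 141.3309 mm.
Transfer each piece to the centroidal x-axis using Ī + A·d² with d = y − 141.3309:
  bottom plate: d = -129.3309 mm → contributes +76 491 583 mm⁴
  web plate: d = 12.66914 mm → contributes +15 063 985 mm⁴
  top plate: d = 154.6691 mm → contributes +86 293 960 mm⁴
Total I = 177 849 529 mm⁴.

I_xx ≈ 1.7785 × 10⁸ mm⁴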